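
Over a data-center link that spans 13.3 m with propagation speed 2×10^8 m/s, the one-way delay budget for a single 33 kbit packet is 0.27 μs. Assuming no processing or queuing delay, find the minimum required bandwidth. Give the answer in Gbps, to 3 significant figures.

Propagation delay = 13.3 / 200000000 = 0.0665 μs.
Transmission budget = 0.27 − 0.0665 = 0.2035 μs.
R ≥ L / t_tx = 33000 bits / 2.035e-07 s = 162 Gbps.

162 Gbps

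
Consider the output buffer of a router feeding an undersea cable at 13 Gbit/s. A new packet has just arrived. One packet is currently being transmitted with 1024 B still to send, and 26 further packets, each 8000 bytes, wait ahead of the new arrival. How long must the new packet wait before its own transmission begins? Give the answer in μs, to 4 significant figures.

128.6 μs

Each queued packet: L/R = 64000/13000000000 = 4.92308 μs.
26 queued → 128 μs.
Plus remaining 8192 bits of current packet: 0.630154 μs.
Queuing delay = 128.6 μs.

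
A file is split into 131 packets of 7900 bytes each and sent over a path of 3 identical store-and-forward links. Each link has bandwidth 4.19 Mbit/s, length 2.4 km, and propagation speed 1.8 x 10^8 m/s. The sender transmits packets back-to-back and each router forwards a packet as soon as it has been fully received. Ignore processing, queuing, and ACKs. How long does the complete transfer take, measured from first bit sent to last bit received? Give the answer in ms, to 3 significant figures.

Per-hop transmission t_tx = L/R = 63200/4.19e+06 = 15.0835 ms.
Per-hop propagation t_prop = 2400/180000000 = 0.0133333 ms.
Pipeline fill: first packet needs 3·t_tx to clear all hops; remaining 130 packets each add one t_tx.
Total = (3+131-1)·t_tx + 3·t_prop = 133·15.0835 + 3·0.0133333 = 2010 ms.

2010 ms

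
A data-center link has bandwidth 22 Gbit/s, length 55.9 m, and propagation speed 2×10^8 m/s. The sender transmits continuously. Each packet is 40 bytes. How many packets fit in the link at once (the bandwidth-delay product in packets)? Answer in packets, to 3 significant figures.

19.2 packets

Propagation delay = 55.9 / 200000000 = 2.795e-07 s.
BDP = R × t_prop = 22000000000 × 2.795e-07 = 6149 bits.
In packets of 320 bits: 19.2 packets.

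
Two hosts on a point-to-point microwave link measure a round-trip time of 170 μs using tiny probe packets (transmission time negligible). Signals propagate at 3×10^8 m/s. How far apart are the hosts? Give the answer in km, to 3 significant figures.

One-way propagation = RTT/2 = 85 μs.
d = s × t = 300000000 × 8.5e-05 = 25.5 km.

25.5 km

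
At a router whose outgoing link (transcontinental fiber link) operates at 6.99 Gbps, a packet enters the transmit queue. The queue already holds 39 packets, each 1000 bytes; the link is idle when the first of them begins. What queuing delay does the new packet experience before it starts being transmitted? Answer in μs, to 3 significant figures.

44.6 μs

Each queued packet: L/R = 8000/6990000000 = 1.14449 μs.
39 queued → 44.6352 μs.
Queuing delay = 44.6 μs.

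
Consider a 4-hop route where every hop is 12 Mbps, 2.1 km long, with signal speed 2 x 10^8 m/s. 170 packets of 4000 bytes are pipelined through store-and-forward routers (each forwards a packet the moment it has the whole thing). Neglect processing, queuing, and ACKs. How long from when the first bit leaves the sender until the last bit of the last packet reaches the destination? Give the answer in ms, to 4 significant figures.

461.4 ms

Per-hop transmission t_tx = L/R = 32000/12000000 = 2.66667 ms.
Per-hop propagation t_prop = 2100/200000000 = 0.0105 ms.
Pipeline fill: first packet needs 4·t_tx to clear all hops; remaining 169 packets each add one t_tx.
Total = (4+170-1)·t_tx + 4·t_prop = 173·2.66667 + 4·0.0105 = 461.4 ms.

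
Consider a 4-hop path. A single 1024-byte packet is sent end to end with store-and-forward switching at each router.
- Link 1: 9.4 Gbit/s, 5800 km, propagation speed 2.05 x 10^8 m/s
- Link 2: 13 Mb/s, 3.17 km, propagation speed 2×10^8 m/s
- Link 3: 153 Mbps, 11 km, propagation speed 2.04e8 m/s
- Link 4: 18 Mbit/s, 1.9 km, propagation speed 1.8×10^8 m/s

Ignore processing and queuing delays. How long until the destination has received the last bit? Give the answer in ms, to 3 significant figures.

29.5 ms

L = 1024 × 8 = 8192 bits.
Transmission delays (L/R per hop): 0.000871489, 0.630154, 0.0535425, 0.455111 ms; sum = 1.13968 ms.
Propagation delays (d/s per hop): 28.2927, 0.01585, 0.0539216, 0.0105556 ms; sum = 28.373 ms.
End-to-end = 29.5 ms.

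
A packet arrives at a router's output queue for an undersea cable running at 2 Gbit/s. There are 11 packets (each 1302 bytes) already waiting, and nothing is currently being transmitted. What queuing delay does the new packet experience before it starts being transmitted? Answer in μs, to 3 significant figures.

Each queued packet: L/R = 10416/2000000000 = 5.208 μs.
11 queued → 57.288 μs.
Queuing delay = 57.3 μs.

57.3 μs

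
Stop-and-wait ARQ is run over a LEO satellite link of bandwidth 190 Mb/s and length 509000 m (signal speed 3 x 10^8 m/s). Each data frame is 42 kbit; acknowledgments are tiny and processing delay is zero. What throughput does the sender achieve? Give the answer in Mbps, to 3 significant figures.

t_tx = L/R = 42000/190000000 = 0.000221053 s.
t_prop = 509000/300000000 = 0.00169667 s; RTT = 0.00339333 s.
Cycle = t_tx + RTT = 0.00361439 s.
Throughput = L / cycle = 42000 / 0.00361439 = 11.6 Mbps.

11.6 Mbps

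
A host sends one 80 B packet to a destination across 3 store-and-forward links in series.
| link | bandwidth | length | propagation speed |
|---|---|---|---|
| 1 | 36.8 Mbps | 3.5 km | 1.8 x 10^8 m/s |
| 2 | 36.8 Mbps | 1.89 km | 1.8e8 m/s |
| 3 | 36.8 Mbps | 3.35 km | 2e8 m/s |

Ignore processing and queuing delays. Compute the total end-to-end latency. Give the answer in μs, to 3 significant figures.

L = 80 × 8 = 640 bits.
Transmission delay per hop = L/R = 640/36800000 = 17.3913 μs; 3 hops → 52.1739 μs.
Propagation delays (d/s per hop): 19.4444, 10.5, 16.75 μs; sum = 46.6944 μs.
End-to-end = 98.9 μs.

98.9 μs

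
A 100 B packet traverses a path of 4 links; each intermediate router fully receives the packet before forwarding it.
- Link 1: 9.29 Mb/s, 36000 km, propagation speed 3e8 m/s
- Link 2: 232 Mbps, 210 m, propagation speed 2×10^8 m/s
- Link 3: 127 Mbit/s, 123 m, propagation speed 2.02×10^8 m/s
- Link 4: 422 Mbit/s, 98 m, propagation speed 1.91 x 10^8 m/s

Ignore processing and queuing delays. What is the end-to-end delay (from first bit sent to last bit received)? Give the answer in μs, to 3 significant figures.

L = 100 × 8 = 800 bits.
Transmission delays (L/R per hop): 86.1141, 3.44828, 6.29921, 1.89573 μs; sum = 97.7573 μs.
Propagation delays (d/s per hop): 120000, 1.05, 0.608911, 0.513089 μs; sum = 120002 μs.
End-to-end = 120000 μs.

120000 μs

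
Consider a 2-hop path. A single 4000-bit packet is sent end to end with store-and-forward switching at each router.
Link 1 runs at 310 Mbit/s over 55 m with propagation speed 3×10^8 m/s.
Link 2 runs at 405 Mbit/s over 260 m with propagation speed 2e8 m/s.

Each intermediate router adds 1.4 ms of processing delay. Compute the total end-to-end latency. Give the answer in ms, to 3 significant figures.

1.42 ms

Transmission delays (L/R per hop): 0.0129032, 0.00987654 ms; sum = 0.0227798 ms.
Propagation delays (d/s per hop): 0.000183333, 0.0013 ms; sum = 0.00148333 ms.
Processing at 1 router(s): 1 × 1.4 ms = 1.4 ms.
End-to-end = 1.42 ms.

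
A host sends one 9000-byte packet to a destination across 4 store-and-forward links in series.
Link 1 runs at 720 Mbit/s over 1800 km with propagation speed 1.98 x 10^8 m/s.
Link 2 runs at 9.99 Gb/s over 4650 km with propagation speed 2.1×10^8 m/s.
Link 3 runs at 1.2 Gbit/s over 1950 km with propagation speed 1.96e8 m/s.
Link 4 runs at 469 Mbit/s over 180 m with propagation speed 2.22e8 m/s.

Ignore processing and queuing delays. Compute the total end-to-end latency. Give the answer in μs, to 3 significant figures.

41500 μs

L = 9000 × 8 = 72000 bits.
Transmission delays (L/R per hop): 100, 7.20721, 60, 153.518 μs; sum = 320.725 μs.
Propagation delays (d/s per hop): 9090.91, 22142.9, 9948.98, 0.810811 μs; sum = 41183.6 μs.
End-to-end = 41500 μs.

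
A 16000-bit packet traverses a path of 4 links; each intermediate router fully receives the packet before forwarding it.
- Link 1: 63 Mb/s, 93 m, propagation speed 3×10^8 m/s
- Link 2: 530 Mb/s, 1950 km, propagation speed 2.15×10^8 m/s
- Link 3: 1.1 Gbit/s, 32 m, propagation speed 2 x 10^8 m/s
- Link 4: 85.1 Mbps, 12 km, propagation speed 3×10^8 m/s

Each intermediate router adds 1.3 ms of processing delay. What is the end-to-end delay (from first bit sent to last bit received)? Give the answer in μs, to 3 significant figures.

13500 μs

Transmission delays (L/R per hop): 253.968, 30.1887, 14.5455, 188.014 μs; sum = 486.716 μs.
Propagation delays (d/s per hop): 0.31, 9069.77, 0.16, 40 μs; sum = 9110.24 μs.
Processing at 3 router(s): 3 × 1.3 ms = 3900 μs.
End-to-end = 13500 μs.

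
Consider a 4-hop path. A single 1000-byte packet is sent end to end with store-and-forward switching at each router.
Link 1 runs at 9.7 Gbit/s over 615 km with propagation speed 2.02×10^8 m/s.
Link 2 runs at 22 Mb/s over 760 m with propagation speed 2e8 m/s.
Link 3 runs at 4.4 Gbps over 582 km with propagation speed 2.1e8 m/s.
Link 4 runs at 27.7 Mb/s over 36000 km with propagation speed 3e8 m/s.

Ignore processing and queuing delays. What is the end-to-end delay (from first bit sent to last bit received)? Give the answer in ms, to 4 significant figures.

126.5 ms

L = 1000 × 8 = 8000 bits.
Transmission delays (L/R per hop): 0.000824742, 0.363636, 0.00181818, 0.288809 ms; sum = 0.655088 ms.
Propagation delays (d/s per hop): 3.04455, 0.0038, 2.77143, 120 ms; sum = 125.82 ms.
End-to-end = 126.5 ms.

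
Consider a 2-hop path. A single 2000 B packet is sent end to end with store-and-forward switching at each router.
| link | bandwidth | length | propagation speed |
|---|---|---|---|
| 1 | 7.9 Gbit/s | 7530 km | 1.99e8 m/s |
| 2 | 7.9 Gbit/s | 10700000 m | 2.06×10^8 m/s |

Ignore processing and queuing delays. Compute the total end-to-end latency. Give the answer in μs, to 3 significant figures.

89800 μs

L = 2000 × 8 = 16000 bits.
Transmission delay per hop = L/R = 16000/7900000000 = 2.02532 μs; 2 hops → 4.05063 μs.
Propagation delays (d/s per hop): 37839.2, 51941.7 μs; sum = 89780.9 μs.
End-to-end = 89800 μs.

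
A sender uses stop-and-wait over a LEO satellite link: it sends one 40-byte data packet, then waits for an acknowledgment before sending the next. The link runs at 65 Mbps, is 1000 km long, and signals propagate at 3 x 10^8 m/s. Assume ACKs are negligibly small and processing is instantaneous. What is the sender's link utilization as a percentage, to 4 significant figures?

t_tx = L/R = 320/65000000 = 4.92308e-06 s.
t_prop = 1000000/300000000 = 0.00333333 s; RTT = 0.00666667 s.
Cycle = t_tx + RTT = 0.00667159 s.
Utilization = t_tx / cycle = 4.92308e-06/0.00667159 = 0.07379 %.

0.07379 %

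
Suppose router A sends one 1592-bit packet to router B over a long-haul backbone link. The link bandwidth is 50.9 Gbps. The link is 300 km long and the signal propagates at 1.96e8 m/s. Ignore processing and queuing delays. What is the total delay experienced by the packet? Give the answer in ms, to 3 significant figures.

1.53 ms

Transmission delay = L/R = 1592 / 50900000000 = 3.1277e-05 ms.
Propagation delay = d/s = 300000 m / 196000000 m/s = 1.53061 ms.
Total = 1.53 ms.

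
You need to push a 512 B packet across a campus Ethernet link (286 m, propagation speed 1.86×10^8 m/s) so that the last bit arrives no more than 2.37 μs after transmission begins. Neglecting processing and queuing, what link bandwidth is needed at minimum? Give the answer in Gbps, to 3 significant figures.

L = 4096 bits.
Propagation delay = 286 / 186000000 = 1.53763 μs.
Transmission budget = 2.37 − 1.53763 = 0.832366 μs.
R ≥ L / t_tx = 4096 bits / 8.32366e-07 s = 4.92 Gbps.

4.92 Gbps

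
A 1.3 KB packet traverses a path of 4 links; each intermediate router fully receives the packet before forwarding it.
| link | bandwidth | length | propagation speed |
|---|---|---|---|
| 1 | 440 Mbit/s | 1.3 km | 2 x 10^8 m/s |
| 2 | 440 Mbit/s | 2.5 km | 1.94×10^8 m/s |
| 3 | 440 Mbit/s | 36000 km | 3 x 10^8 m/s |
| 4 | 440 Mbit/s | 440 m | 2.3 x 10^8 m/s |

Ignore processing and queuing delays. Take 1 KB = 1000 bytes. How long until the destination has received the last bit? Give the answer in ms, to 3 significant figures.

L = 10400 bits.
Transmission delay per hop = L/R = 10400/440000000 = 0.0236364 ms; 4 hops → 0.0945455 ms.
Propagation delays (d/s per hop): 0.0065, 0.0128866, 120, 0.00191304 ms; sum = 120.021 ms.
End-to-end = 120 ms.

120 ms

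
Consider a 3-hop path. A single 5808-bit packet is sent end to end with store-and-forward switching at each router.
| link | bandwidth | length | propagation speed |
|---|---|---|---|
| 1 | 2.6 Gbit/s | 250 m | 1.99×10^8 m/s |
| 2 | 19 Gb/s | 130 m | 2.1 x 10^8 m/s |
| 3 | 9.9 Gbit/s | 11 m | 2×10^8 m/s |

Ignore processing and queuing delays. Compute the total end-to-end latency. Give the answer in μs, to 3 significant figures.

Transmission delays (L/R per hop): 2.23385, 0.305684, 0.586667 μs; sum = 3.1262 μs.
Propagation delays (d/s per hop): 1.25628, 0.619048, 0.055 μs; sum = 1.93033 μs.
End-to-end = 5.06 μs.

5.06 μs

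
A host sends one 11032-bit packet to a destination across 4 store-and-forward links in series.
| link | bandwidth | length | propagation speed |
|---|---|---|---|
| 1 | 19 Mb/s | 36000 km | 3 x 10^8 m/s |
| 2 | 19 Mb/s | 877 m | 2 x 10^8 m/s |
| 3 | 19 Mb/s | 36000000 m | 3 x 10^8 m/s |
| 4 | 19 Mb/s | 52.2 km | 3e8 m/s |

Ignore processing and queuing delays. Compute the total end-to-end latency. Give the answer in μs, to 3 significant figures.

Transmission delay per hop = L/R = 11032/19000000 = 580.632 μs; 4 hops → 2322.53 μs.
Propagation delays (d/s per hop): 120000, 4.385, 120000, 174 μs; sum = 240178 μs.
End-to-end = 243000 μs.

243000 μs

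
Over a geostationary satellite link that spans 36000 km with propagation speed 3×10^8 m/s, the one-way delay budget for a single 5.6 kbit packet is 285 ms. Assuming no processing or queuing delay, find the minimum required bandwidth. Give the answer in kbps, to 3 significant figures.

Propagation delay = 36000000 / 300000000 = 120 ms.
Transmission budget = 285 − 120 = 165 ms.
R ≥ L / t_tx = 5600 bits / 0.165 s = 33.9 kbps.

33.9 kbps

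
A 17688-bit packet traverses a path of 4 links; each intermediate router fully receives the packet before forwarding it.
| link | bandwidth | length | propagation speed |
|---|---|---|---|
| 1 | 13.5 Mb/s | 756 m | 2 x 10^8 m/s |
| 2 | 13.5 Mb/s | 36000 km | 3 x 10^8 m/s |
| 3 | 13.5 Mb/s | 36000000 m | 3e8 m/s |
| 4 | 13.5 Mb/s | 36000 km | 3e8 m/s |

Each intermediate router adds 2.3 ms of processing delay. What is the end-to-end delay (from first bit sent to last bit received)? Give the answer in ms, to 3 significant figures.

372 ms

Transmission delay per hop = L/R = 17688/13500000 = 1.31022 ms; 4 hops → 5.24089 ms.
Propagation delays (d/s per hop): 0.00378, 120, 120, 120 ms; sum = 360.004 ms.
Processing at 3 router(s): 3 × 2.3 ms = 6.9 ms.
End-to-end = 372 ms.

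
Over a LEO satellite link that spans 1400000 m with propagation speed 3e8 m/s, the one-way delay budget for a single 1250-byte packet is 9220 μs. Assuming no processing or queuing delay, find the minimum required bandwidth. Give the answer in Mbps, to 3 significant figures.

L = 10000 bits.
Propagation delay = 1400000 / 300000000 = 4666.67 μs.
Transmission budget = 9220 − 4666.67 = 4553.33 μs.
R ≥ L / t_tx = 10000 bits / 0.00455333 s = 2.20 Mbps.

2.20 Mbps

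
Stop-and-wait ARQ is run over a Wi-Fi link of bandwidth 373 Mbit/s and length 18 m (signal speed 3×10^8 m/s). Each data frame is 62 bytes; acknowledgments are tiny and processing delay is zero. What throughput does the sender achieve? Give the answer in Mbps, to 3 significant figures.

342 Mbps

t_tx = L/R = 496/373000000 = 1.32976e-06 s.
t_prop = 18/300000000 = 6e-08 s; RTT = 1.2e-07 s.
Cycle = t_tx + RTT = 1.44976e-06 s.
Throughput = L / cycle = 496 / 1.44976e-06 = 342 Mbps.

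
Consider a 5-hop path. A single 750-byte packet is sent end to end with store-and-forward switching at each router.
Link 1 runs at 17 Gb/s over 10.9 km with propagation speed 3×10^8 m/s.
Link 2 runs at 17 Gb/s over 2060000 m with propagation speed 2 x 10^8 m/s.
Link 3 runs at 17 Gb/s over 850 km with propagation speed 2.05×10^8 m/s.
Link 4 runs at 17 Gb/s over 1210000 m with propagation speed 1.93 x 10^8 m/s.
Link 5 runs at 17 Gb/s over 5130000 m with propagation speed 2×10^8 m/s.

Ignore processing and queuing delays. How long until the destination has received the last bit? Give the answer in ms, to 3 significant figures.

46.4 ms

L = 750 × 8 = 6000 bits.
Transmission delay per hop = L/R = 6000/17000000000 = 0.000352941 ms; 5 hops → 0.00176471 ms.
Propagation delays (d/s per hop): 0.0363333, 10.3, 4.14634, 6.26943, 25.65 ms; sum = 46.4021 ms.
End-to-end = 46.4 ms.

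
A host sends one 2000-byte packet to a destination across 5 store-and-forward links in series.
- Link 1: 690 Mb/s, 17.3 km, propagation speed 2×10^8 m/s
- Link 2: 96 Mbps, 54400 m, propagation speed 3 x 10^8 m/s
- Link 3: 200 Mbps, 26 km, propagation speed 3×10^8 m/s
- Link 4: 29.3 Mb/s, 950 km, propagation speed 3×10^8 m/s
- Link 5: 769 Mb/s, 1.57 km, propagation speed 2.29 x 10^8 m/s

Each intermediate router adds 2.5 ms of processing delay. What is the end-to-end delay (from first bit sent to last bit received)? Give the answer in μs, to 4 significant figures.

14360 μs

L = 2000 × 8 = 16000 bits.
Transmission delays (L/R per hop): 23.1884, 166.667, 80, 546.075, 20.8062 μs; sum = 836.736 μs.
Propagation delays (d/s per hop): 86.5, 181.333, 86.6667, 3166.67, 6.8559 μs; sum = 3528.02 μs.
Processing at 4 router(s): 4 × 2.5 ms = 10000 μs.
End-to-end = 14360 μs.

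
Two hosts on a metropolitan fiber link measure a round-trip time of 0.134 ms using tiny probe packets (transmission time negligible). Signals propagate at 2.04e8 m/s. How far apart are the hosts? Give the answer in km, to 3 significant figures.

One-way propagation = RTT/2 = 0.067 ms.
d = s × t = 204000000 × 6.7e-05 = 13.7 km.

13.7 km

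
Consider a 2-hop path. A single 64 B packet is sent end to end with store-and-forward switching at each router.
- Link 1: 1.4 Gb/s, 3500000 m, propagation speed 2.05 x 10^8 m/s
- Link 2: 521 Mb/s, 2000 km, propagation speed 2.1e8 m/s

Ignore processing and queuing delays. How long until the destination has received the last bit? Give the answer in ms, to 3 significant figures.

26.6 ms

L = 64 × 8 = 512 bits.
Transmission delays (L/R per hop): 0.000365714, 0.000982726 ms; sum = 0.00134844 ms.
Propagation delays (d/s per hop): 17.0732, 9.52381 ms; sum = 26.597 ms.
End-to-end = 26.6 ms.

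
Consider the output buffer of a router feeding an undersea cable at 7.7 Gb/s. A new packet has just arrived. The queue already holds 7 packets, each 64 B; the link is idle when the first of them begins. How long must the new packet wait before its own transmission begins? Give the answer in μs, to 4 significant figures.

0.4655 μs

Each queued packet: L/R = 512/7700000000 = 0.0664935 μs.
7 queued → 0.465455 μs.
Queuing delay = 0.4655 μs.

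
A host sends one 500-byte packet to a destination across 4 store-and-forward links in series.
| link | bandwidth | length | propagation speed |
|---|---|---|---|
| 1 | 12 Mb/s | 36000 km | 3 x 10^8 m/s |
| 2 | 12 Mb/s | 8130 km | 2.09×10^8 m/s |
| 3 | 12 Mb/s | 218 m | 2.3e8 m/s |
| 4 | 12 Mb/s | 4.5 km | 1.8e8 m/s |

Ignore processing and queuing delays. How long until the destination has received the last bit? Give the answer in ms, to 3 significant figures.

L = 500 × 8 = 4000 bits.
Transmission delay per hop = L/R = 4000/12000000 = 0.333333 ms; 4 hops → 1.33333 ms.
Propagation delays (d/s per hop): 120, 38.8995, 0.000947826, 0.025 ms; sum = 158.925 ms.
End-to-end = 160 ms.

160 ms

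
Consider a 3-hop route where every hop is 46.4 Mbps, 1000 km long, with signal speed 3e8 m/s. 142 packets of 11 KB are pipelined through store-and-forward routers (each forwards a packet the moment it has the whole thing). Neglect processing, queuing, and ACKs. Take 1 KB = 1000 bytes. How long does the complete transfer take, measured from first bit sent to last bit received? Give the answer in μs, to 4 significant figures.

283100 μs

Per-hop transmission t_tx = L/R = 88000/46400000 = 1896.55 μs.
Per-hop propagation t_prop = 1000000/300000000 = 3333.33 μs.
Pipeline fill: first packet needs 3·t_tx to clear all hops; remaining 141 packets each add one t_tx.
Total = (3+142-1)·t_tx + 3·t_prop = 144·1896.55 + 3·3333.33 = 283100 μs.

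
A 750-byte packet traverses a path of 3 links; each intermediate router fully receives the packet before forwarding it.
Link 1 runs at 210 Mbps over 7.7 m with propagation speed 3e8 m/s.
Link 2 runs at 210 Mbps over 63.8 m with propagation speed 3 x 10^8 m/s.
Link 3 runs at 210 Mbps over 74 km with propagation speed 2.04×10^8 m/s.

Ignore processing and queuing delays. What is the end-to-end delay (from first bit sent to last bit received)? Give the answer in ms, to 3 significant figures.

0.449 ms

L = 750 × 8 = 6000 bits.
Transmission delay per hop = L/R = 6000/210000000 = 0.0285714 ms; 3 hops → 0.0857143 ms.
Propagation delays (d/s per hop): 2.56667e-05, 0.000212667, 0.362745 ms; sum = 0.362983 ms.
End-to-end = 0.449 ms.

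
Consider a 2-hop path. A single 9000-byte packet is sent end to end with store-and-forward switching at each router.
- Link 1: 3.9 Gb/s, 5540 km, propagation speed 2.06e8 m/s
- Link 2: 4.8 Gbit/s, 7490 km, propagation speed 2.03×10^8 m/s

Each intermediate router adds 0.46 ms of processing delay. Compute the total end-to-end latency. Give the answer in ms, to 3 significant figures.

64.3 ms

L = 9000 × 8 = 72000 bits.
Transmission delays (L/R per hop): 0.0184615, 0.015 ms; sum = 0.0334615 ms.
Propagation delays (d/s per hop): 26.8932, 36.8966 ms; sum = 63.7898 ms.
Processing at 1 router(s): 1 × 0.46 ms = 0.46 ms.
End-to-end = 64.3 ms.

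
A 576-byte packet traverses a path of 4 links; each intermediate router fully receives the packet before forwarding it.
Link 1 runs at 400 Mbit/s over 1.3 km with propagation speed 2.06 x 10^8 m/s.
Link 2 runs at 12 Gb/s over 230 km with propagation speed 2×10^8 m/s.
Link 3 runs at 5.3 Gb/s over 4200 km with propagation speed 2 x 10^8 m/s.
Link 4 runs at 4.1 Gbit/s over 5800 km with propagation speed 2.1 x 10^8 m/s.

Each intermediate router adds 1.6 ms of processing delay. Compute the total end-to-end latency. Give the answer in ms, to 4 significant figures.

54.59 ms

L = 576 × 8 = 4608 bits.
Transmission delays (L/R per hop): 0.01152, 0.000384, 0.000869434, 0.0011239 ms; sum = 0.0138973 ms.
Propagation delays (d/s per hop): 0.00631068, 1.15, 21, 27.619 ms; sum = 49.7754 ms.
Processing at 3 router(s): 3 × 1.6 ms = 4.8 ms.
End-to-end = 54.59 ms.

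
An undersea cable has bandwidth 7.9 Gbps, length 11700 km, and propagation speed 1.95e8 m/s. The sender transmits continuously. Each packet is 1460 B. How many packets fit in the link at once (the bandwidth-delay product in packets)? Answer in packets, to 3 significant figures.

40600 packets

Propagation delay = 11700000 / 195000000 = 0.06 s.
BDP = R × t_prop = 7900000000 × 0.06 = 474000000 bits.
In packets of 11680 bits: 40600 packets.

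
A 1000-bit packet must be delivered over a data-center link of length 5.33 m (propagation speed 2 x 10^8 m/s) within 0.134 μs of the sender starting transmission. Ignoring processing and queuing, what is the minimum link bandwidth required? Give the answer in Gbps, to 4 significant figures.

9.315 Gbps

Propagation delay = 5.33 / 200000000 = 0.02665 μs.
Transmission budget = 0.134 − 0.02665 = 0.10735 μs.
R ≥ L / t_tx = 1000 bits / 1.0735e-07 s = 9.315 Gbps.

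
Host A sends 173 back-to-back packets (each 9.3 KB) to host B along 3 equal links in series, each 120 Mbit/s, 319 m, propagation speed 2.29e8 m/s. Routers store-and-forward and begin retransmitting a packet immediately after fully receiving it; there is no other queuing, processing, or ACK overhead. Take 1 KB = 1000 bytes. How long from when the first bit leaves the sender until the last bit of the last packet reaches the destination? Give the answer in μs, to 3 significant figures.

Per-hop transmission t_tx = L/R = 74400/120000000 = 620 μs.
Per-hop propagation t_prop = 319/229000000 = 1.39301 μs.
Pipeline fill: first packet needs 3·t_tx to clear all hops; remaining 172 packets each add one t_tx.
Total = (3+173-1)·t_tx + 3·t_prop = 175·620 + 3·1.39301 = 109000 μs.

109000 μs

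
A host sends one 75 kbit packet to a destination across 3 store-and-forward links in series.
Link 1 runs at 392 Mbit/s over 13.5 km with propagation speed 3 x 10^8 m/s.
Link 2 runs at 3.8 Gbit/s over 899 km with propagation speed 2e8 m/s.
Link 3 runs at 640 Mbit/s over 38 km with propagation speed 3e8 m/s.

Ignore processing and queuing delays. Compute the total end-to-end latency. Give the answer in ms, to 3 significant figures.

4.99 ms

L = 75000 bits.
Transmission delays (L/R per hop): 0.191327, 0.0197368, 0.117188 ms; sum = 0.328251 ms.
Propagation delays (d/s per hop): 0.045, 4.495, 0.126667 ms; sum = 4.66667 ms.
End-to-end = 4.99 ms.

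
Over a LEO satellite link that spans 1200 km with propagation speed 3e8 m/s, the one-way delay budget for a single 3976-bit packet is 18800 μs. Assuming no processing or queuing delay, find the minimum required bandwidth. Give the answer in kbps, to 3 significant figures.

Propagation delay = 1200000 / 300000000 = 4000 μs.
Transmission budget = 18800 − 4000 = 14800 μs.
R ≥ L / t_tx = 3976 bits / 0.0148 s = 269 kbps.

269 kbps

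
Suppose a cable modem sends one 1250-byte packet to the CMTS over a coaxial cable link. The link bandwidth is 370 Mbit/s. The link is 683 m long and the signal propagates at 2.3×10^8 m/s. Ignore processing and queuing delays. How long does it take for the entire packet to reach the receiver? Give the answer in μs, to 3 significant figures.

30.0 μs

L = 1250 × 8 = 10000 bits.
Transmission delay = L/R = 10000 / 370000000 = 27.027 μs.
Propagation delay = d/s = 683 m / 2.3e+08 m/s = 2.96957 μs.
Total = 30.0 μs.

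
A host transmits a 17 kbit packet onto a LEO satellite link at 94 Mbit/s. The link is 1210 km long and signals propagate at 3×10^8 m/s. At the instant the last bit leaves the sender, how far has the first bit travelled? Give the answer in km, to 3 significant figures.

54.3 km

t_tx = L/R = 17000/94000000 = 0.000180851 s.
Distance = s × t_tx = 300000000 × 0.000180851 = 54.3 km.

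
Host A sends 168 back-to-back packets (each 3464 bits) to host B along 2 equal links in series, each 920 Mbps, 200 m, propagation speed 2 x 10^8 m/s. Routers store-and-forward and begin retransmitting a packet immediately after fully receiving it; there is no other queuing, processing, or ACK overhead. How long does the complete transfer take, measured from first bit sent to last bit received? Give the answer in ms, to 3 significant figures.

Per-hop transmission t_tx = L/R = 3464/920000000 = 0.00376522 ms.
Per-hop propagation t_prop = 200/200000000 = 0.001 ms.
Pipeline fill: first packet needs 2·t_tx to clear all hops; remaining 167 packets each add one t_tx.
Total = (2+168-1)·t_tx + 2·t_prop = 169·0.00376522 + 2·0.001 = 0.638 ms.

0.638 ms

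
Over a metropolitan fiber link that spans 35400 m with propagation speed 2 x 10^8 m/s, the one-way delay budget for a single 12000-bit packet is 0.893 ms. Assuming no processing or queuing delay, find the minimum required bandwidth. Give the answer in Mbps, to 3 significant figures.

16.8 Mbps

Propagation delay = 35400 / 200000000 = 0.177 ms.
Transmission budget = 0.893 − 0.177 = 0.716 ms.
R ≥ L / t_tx = 12000 bits / 0.000716 s = 16.8 Mbps.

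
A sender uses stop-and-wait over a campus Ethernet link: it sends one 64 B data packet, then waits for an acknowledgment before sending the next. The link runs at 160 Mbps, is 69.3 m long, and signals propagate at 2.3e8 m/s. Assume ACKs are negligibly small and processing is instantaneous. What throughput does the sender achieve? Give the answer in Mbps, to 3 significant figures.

t_tx = L/R = 512/160000000 = 3.2e-06 s.
t_prop = 69.3/2.3e+08 = 3.01304e-07 s; RTT = 6.02609e-07 s.
Cycle = t_tx + RTT = 3.80261e-06 s.
Throughput = L / cycle = 512 / 3.80261e-06 = 135 Mbps.

135 Mbps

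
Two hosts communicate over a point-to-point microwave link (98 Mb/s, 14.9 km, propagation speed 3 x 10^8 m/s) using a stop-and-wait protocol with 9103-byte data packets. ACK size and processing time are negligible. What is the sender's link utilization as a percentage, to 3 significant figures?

t_tx = L/R = 72824/98000000 = 0.000743102 s.
t_prop = 14900/300000000 = 4.96667e-05 s; RTT = 9.93333e-05 s.
Cycle = t_tx + RTT = 0.000842435 s.
Utilization = t_tx / cycle = 0.000743102/0.000842435 = 88.2 %.

88.2 %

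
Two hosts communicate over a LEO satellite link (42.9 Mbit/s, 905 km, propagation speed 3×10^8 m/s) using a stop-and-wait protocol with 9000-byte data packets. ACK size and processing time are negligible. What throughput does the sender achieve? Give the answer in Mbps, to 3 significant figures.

t_tx = L/R = 72000/42900000 = 0.00167832 s.
t_prop = 905000/300000000 = 0.00301667 s; RTT = 0.00603333 s.
Cycle = t_tx + RTT = 0.00771166 s.
Throughput = L / cycle = 72000 / 0.00771166 = 9.34 Mbps.

9.34 Mbps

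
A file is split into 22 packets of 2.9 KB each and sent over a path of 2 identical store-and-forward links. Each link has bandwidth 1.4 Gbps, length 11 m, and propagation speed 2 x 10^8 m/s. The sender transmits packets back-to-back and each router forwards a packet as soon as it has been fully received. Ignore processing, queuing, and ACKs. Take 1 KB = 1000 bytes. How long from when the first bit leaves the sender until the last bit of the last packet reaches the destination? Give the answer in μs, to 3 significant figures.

381 μs

Per-hop transmission t_tx = L/R = 23200/1400000000 = 16.5714 μs.
Per-hop propagation t_prop = 11/200000000 = 0.055 μs.
Pipeline fill: first packet needs 2·t_tx to clear all hops; remaining 21 packets each add one t_tx.
Total = (2+22-1)·t_tx + 2·t_prop = 23·16.5714 + 2·0.055 = 381 μs.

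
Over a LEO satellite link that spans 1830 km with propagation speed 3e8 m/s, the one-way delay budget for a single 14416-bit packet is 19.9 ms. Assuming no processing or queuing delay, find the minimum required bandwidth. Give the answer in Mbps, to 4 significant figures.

1.045 Mbps

Propagation delay = 1830000 / 300000000 = 6.1 ms.
Transmission budget = 19.9 − 6.1 = 13.8 ms.
R ≥ L / t_tx = 14416 bits / 0.0138 s = 1.045 Mbps.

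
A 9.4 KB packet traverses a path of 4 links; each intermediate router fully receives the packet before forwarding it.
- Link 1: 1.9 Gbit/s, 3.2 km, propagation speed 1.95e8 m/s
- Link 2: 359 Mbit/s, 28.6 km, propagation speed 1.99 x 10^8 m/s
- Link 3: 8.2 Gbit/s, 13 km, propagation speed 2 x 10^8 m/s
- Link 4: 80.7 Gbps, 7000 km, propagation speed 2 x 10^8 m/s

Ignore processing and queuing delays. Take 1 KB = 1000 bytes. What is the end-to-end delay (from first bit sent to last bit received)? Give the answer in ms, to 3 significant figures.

L = 75200 bits.
Transmission delays (L/R per hop): 0.0395789, 0.209471, 0.00917073, 0.000931846 ms; sum = 0.259152 ms.
Propagation delays (d/s per hop): 0.0164103, 0.143719, 0.065, 35 ms; sum = 35.2251 ms.
End-to-end = 35.5 ms.

35.5 ms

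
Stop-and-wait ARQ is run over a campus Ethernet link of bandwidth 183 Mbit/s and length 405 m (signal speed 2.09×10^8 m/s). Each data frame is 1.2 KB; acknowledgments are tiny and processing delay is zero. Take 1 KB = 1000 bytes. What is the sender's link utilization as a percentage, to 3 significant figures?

93.1 %

t_tx = L/R = 9600/183000000 = 5.2459e-05 s.
t_prop = 405/209000000 = 1.9378e-06 s; RTT = 3.8756e-06 s.
Cycle = t_tx + RTT = 5.63346e-05 s.
Utilization = t_tx / cycle = 5.2459e-05/5.63346e-05 = 93.1 %.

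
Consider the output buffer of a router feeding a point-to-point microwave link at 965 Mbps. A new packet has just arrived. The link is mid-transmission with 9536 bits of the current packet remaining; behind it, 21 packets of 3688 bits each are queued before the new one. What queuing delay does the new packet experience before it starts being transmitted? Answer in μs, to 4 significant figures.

Each queued packet: L/R = 3688/965000000 = 3.82176 μs.
21 queued → 80.257 μs.
Plus remaining 9536 bits of current packet: 9.88187 μs.
Queuing delay = 90.14 μs.

90.14 μs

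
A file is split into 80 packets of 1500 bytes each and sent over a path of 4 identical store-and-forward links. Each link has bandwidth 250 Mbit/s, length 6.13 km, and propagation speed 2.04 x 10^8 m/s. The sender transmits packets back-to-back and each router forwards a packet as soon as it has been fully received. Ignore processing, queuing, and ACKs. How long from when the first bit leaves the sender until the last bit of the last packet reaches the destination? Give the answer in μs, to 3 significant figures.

4100 μs

Per-hop transmission t_tx = L/R = 12000/250000000 = 48 μs.
Per-hop propagation t_prop = 6130/204000000 = 30.049 μs.
Pipeline fill: first packet needs 4·t_tx to clear all hops; remaining 79 packets each add one t_tx.
Total = (4+80-1)·t_tx + 4·t_prop = 83·48 + 4·30.049 = 4100 μs.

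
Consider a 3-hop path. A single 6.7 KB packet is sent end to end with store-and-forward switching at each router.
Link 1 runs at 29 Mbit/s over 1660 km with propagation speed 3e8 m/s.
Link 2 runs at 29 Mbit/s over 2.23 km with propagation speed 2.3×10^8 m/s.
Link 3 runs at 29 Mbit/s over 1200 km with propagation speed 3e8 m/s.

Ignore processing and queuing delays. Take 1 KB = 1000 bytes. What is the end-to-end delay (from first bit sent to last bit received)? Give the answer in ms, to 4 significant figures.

15.09 ms

L = 53600 bits.
Transmission delay per hop = L/R = 53600/29000000 = 1.84828 ms; 3 hops → 5.54483 ms.
Propagation delays (d/s per hop): 5.53333, 0.00969565, 4 ms; sum = 9.54303 ms.
End-to-end = 15.09 ms.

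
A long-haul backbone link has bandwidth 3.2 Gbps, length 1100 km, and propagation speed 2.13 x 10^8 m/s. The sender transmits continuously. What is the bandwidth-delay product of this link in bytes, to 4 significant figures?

Propagation delay = 1100000 / 213000000 = 0.00516432 s.
BDP = R × t_prop = 3200000000 × 0.00516432 = 16525800 bits.
In bytes: 16525800/8 = 2066000 bytes.

2066000 bytes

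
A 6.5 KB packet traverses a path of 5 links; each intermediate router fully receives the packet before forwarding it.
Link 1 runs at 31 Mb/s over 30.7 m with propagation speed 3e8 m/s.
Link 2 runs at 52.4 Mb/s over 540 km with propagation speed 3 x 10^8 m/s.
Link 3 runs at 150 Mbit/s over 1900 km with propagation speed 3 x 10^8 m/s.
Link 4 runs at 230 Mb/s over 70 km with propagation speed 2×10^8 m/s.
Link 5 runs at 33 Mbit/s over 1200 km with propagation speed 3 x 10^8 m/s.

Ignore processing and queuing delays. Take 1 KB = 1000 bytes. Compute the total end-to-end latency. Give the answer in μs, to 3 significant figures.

L = 52000 bits.
Transmission delays (L/R per hop): 1677.42, 992.366, 346.667, 226.087, 1575.76 μs; sum = 4818.3 μs.
Propagation delays (d/s per hop): 0.102333, 1800, 6333.33, 350, 4000 μs; sum = 12483.4 μs.
End-to-end = 17300 μs.

17300 μs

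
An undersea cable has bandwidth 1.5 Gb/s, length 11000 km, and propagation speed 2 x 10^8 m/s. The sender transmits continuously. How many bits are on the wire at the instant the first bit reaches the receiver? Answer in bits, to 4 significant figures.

Propagation delay = 11000000 / 200000000 = 0.055 s.
BDP = R × t_prop = 1500000000 × 0.055 = 82500000 bits.

82500000 bits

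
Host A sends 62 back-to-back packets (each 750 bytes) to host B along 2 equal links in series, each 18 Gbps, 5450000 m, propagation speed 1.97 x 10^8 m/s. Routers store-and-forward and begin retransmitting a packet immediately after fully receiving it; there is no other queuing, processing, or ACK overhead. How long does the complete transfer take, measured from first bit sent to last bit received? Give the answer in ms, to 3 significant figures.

Per-hop transmission t_tx = L/R = 6000/18000000000 = 0.000333333 ms.
Per-hop propagation t_prop = 5450000/197000000 = 27.665 ms.
Pipeline fill: first packet needs 2·t_tx to clear all hops; remaining 61 packets each add one t_tx.
Total = (2+62-1)·t_tx + 2·t_prop = 63·0.000333333 + 2·27.665 = 55.4 ms.

55.4 ms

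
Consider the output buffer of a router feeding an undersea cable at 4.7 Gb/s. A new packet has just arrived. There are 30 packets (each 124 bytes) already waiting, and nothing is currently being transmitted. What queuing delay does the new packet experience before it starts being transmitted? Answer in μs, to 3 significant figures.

6.33 μs

Each queued packet: L/R = 992/4700000000 = 0.211064 μs.
30 queued → 6.33191 μs.
Queuing delay = 6.33 μs.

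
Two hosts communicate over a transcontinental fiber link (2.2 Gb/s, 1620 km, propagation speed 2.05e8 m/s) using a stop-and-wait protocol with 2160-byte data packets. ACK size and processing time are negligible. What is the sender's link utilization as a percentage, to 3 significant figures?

t_tx = L/R = 17280/2200000000 = 7.85455e-06 s.
t_prop = 1620000/2.05e+08 = 0.00790244 s; RTT = 0.0158049 s.
Cycle = t_tx + RTT = 0.0158127 s.
Utilization = t_tx / cycle = 7.85455e-06/0.0158127 = 0.0497 %.

0.0497 %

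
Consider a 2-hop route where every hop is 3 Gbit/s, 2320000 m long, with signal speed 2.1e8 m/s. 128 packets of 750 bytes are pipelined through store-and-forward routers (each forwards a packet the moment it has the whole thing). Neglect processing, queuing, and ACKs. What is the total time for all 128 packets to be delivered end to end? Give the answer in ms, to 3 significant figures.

22.4 ms

Per-hop transmission t_tx = L/R = 6000/3000000000 = 0.002 ms.
Per-hop propagation t_prop = 2320000/210000000 = 11.0476 ms.
Pipeline fill: first packet needs 2·t_tx to clear all hops; remaining 127 packets each add one t_tx.
Total = (2+128-1)·t_tx + 2·t_prop = 129·0.002 + 2·11.0476 = 22.4 ms.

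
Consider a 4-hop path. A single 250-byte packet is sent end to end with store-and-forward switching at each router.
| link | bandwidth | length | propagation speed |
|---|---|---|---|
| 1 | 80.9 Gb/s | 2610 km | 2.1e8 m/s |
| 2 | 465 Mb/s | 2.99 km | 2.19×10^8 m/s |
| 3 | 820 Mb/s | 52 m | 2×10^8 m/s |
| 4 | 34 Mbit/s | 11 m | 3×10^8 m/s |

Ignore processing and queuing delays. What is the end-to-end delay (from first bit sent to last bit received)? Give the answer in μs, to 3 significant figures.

L = 250 × 8 = 2000 bits.
Transmission delays (L/R per hop): 0.0247219, 4.30108, 2.43902, 58.8235 μs; sum = 65.5884 μs.
Propagation delays (d/s per hop): 12428.6, 13.653, 0.26, 0.0366667 μs; sum = 12442.5 μs.
End-to-end = 12500 μs.

12500 μs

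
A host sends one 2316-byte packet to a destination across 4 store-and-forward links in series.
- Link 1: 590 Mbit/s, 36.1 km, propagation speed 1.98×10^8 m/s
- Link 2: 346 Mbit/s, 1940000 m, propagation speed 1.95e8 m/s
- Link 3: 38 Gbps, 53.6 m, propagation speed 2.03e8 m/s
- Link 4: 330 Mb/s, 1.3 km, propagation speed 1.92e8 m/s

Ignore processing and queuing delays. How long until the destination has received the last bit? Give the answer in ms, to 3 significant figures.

10.3 ms

L = 2316 × 8 = 18528 bits.
Transmission delays (L/R per hop): 0.0314034, 0.0535491, 0.000487579, 0.0561455 ms; sum = 0.141586 ms.
Propagation delays (d/s per hop): 0.182323, 9.94872, 0.000264039, 0.00677083 ms; sum = 10.1381 ms.
End-to-end = 10.3 ms.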